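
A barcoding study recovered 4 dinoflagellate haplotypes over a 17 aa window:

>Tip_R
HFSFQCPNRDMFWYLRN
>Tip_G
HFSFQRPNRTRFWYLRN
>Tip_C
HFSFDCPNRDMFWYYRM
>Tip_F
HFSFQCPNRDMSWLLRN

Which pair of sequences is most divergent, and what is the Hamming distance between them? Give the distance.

Pairwise Hamming distances:
  Tip_R vs Tip_G: 3
  Tip_R vs Tip_C: 3
  Tip_R vs Tip_F: 2
  Tip_G vs Tip_C: 6
  Tip_G vs Tip_F: 5
  Tip_C vs Tip_F: 5
The largest is 6, between Tip_G and Tip_C.

6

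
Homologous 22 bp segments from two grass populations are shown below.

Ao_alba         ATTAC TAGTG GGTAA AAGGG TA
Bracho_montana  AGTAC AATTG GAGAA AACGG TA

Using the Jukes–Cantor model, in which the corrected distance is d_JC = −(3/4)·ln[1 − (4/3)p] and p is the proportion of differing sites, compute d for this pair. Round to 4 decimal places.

Differing sites — 2:T/G; 6:T/A; 8:G/T; 12:G/A; 13:T/G; 18:G/C.
p = 6/22 = 0.272727.
d = −0.75 · ln(1 − (4/3)·0.272727) = −0.75 · ln(0.636364) = −0.75 · (-0.451985) = 0.3390.

0.3390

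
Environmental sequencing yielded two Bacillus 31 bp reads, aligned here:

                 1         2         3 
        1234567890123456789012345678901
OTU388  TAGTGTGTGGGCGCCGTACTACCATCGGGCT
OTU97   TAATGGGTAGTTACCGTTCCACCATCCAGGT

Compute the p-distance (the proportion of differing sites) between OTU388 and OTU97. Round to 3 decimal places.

0.355

Mismatches occur at site 3 (G→A), site 6 (T→G), site 9 (G→A), site 11 (G→T), site 12 (C→T), site 13 (G→A), site 18 (A→T), site 20 (T→C), site 27 (G→C), site 28 (G→A), site 30 (C→G).
There are 11 differences over 31 sites, so p = 11/31 = 0.355.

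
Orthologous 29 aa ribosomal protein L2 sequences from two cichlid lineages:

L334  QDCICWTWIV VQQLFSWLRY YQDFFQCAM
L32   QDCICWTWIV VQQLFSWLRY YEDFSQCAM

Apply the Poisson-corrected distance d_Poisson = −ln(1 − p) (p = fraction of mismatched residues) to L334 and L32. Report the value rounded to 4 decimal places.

0.0715

The sequences differ at positions 22 (Q/E), 25 (F/S).
p = 2/29 = 0.068966.
d = −ln(1 − 0.068966) = −ln(0.931034) = 0.0715.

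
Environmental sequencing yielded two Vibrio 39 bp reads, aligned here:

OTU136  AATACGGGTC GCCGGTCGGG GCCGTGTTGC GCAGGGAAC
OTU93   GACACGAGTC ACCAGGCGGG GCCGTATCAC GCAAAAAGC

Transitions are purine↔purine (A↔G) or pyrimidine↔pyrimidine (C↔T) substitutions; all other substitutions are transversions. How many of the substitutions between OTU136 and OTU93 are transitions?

12

Differing sites — 1:A/G (Ti); 3:T/C (Ti); 7:G/A (Ti); 11:G/A (Ti); 14:G/A (Ti); 16:T/G (Tv); 26:G/A (Ti); 28:T/C (Ti); 29:G/A (Ti); 34:G/A (Ti); 35:G/A (Ti); 36:G/A (Ti); 38:A/G (Ti).
Of the 13 differences, 12 transitions and 1 transversion, so the answer is 12.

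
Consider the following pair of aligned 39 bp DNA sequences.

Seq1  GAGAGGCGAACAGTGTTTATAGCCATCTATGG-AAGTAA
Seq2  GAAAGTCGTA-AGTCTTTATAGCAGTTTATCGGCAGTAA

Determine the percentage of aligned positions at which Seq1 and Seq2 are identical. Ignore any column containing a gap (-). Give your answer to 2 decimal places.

Excluding the 2 gap columns leaves 37 comparable sites.
The sequences differ at positions 3 (G/A), 6 (G/T), 9 (A/T), 15 (G/C), 24 (C/A), 25 (A/G), 27 (C/T), 31 (G/C), 34 (A/C).
28 of the 37 comparable sites match, so the percent identity is 28/37 × 100 = 75.68%.

75.68%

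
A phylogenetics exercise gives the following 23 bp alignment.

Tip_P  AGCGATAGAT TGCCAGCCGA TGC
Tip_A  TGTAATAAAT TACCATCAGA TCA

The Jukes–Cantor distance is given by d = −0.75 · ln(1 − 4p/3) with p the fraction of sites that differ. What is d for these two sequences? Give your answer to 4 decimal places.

0.5532

Differing sites — 1:A/T; 3:C/T; 4:G/A; 8:G/A; 12:G/A; 16:G/T; 18:C/A; 22:G/C; 23:C/A.
p = 9/23 = 0.391304.
d = −0.75 · ln(1 − (4/3)·0.391304) = −0.75 · ln(0.478261) = −0.75 · (-0.737599) = 0.5532.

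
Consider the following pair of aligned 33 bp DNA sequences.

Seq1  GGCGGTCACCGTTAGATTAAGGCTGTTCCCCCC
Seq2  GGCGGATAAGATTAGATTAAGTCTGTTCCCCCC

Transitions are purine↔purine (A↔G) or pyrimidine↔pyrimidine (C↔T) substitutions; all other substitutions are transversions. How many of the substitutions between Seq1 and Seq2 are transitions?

2

The sequences differ at positions 6 (T/A, transversion), 7 (C/T, transition), 9 (C/A, transversion), 10 (C/G, transversion), 11 (G/A, transition), 22 (G/T, transversion).
Of the 6 differences, 2 transitions and 4 transversions, so the answer is 2.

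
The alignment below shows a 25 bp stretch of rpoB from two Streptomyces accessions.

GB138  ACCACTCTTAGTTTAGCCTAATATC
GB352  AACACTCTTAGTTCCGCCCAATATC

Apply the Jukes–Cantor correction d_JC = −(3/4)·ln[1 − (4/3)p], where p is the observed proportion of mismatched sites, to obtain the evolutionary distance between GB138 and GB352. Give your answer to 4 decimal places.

Differing sites — 2:C/A; 14:T/C; 15:A/C; 19:T/C.
p = 4/25 = 0.160000.
d = −0.75 · ln(1 − (4/3)·0.160000) = −0.75 · ln(0.786667) = −0.75 · (-0.239950) = 0.1800.

0.1800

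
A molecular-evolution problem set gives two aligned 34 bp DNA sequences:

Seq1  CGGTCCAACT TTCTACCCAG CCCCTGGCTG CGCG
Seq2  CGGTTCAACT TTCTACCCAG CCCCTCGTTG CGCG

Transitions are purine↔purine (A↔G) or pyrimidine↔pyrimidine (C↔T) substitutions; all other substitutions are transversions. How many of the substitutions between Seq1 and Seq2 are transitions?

The sequences differ at positions 5 (C/T, transition), 26 (G/C, transversion), 28 (C/T, transition).
Of the 3 differences, 2 transitions and 1 transversion, so the answer is 2.

2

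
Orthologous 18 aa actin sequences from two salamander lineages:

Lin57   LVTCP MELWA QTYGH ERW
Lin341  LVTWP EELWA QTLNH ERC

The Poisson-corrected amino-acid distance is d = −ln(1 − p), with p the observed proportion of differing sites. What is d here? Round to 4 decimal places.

0.3254

Mismatches occur at site 4 (C/W), site 6 (M/E), site 13 (Y/L), site 14 (G/N), site 18 (W/C).
p = 5/18 = 0.277778.
d = −ln(1 − 0.277778) = −ln(0.722222) = 0.3254.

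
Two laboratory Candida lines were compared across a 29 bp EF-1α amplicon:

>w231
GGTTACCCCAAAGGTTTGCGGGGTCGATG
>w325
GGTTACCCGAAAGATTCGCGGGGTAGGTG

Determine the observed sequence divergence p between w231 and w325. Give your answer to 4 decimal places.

0.1724

Differing sites — 9:C/G; 14:G/A; 17:T/C; 25:C/A; 27:A/G.
There are 5 differences over 29 sites, so p = 5/29 = 0.1724.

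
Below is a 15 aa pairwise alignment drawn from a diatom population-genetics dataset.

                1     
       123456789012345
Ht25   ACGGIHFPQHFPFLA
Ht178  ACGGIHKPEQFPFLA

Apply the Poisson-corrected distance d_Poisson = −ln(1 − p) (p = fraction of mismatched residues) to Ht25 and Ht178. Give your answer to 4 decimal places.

0.2231

Mismatches occur at site 7 (F/K), site 9 (Q/E), site 10 (H/Q).
p = 3/15 = 0.200000.
d = −ln(1 − 0.200000) = −ln(0.800000) = 0.2231.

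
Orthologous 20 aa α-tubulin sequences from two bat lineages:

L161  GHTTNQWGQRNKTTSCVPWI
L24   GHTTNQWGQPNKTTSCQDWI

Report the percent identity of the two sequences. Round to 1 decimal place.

85.0%

Mismatches occur at site 10 (R/P), site 17 (V/Q), site 18 (P/D).
17 of the 20 sites match, so the percent identity is 17/20 × 100 = 85.0%.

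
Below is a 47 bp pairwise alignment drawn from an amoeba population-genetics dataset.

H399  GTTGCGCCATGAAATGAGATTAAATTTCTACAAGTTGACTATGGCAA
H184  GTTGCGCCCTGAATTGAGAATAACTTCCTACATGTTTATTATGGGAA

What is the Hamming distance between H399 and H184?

The sequences differ at positions 9 (A/C), 14 (A/T), 20 (T/A), 24 (A/C), 27 (T/C), 33 (A/T), 37 (G/T), 39 (C/T), 45 (C/G).
That gives 9 mismatches out of 47 aligned sites, so the Hamming distance is 9.

9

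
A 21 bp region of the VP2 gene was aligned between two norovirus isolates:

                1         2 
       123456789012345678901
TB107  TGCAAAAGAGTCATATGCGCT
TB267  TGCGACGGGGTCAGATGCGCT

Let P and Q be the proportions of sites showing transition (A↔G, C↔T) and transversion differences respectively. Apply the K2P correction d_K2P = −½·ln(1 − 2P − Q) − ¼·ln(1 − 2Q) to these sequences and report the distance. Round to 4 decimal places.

Mismatches occur at site 4 (A↔G, transition), site 6 (A↔C, transversion), site 7 (A↔G, transition), site 9 (A↔G, transition), site 14 (T↔G, transversion).
Of the 5 differences, 3 transitions and 2 transversions over 21 sites: P = 3/21 = 0.142857, Q = 2/21 = 0.095238.
d = −0.5·ln(0.619048) − 0.25·ln(0.809524) = −0.5·(-0.479572) − 0.25·(-0.211309) = 0.2926.

0.2926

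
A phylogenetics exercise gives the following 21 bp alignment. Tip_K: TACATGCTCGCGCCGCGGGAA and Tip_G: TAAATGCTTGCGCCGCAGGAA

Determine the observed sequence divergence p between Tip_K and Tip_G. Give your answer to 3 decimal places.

0.143

Mismatches occur at site 3 (C↔A), site 9 (C↔T), site 17 (G↔A).
There are 3 differences over 21 sites, so p = 3/21 = 0.143.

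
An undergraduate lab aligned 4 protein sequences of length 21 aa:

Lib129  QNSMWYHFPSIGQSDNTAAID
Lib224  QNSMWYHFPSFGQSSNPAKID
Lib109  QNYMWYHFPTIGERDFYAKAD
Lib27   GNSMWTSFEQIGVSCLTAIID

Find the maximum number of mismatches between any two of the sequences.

Pairwise Hamming distances:
  Lib129 vs Lib224: 4
  Lib129 vs Lib109: 8
  Lib129 vs Lib27: 9
  Lib224 vs Lib109: 9
  Lib224 vs Lib27: 11
  Lib109 vs Lib27: 13
The largest is 13, between Lib109 and Lib27.

13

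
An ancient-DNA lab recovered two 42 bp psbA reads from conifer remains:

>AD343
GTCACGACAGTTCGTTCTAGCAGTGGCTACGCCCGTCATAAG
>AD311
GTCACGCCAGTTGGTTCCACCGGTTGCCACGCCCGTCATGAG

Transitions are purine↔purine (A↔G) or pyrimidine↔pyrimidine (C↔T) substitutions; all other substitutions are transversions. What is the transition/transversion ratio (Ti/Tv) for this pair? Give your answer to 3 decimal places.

The sequences differ at positions 7 (A/C, transversion), 13 (C/G, transversion), 18 (T/C, transition), 20 (G/C, transversion), 22 (A/G, transition), 25 (G/T, transversion), 28 (T/C, transition), 40 (A/G, transition).
Of the 8 differences, 4 transitions and 4 transversions, so Ti/Tv = 4/4 = 1.000.

1.000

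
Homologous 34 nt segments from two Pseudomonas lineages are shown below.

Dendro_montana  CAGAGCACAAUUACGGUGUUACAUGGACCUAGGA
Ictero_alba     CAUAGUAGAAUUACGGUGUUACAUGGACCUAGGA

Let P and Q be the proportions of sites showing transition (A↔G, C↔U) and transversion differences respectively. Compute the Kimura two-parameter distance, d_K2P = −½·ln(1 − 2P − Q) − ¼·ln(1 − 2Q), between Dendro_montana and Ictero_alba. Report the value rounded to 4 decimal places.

0.0939

Mismatches occur at site 3 (G→U, transversion), site 6 (C→U, transition), site 8 (C→G, transversion).
Of the 3 differences, 1 transition and 2 transversions over 34 sites: P = 1/34 = 0.029412, Q = 2/34 = 0.058824.
d = −0.5·ln(0.882352) − 0.25·ln(0.882352) = −0.5·(-0.125164) − 0.25·(-0.125164) = 0.0939.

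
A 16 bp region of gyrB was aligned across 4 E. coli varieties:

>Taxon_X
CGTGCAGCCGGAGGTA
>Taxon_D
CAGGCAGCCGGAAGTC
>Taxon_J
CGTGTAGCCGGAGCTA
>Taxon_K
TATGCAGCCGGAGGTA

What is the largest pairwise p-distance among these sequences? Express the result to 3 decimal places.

Pairwise Hamming distances:
  Taxon_X vs Taxon_D: 4
  Taxon_X vs Taxon_J: 2
  Taxon_X vs Taxon_K: 2
  Taxon_D vs Taxon_J: 6
  Taxon_D vs Taxon_K: 4
  Taxon_J vs Taxon_K: 4
The largest is 6 mismatches, between Taxon_D and Taxon_J; p = 6/16 = 0.375.

0.375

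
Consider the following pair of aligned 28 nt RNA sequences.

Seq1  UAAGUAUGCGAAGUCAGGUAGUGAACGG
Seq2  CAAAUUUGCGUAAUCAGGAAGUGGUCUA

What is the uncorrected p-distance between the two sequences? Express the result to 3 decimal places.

Mismatches occur at site 1 (U↔C), site 4 (G↔A), site 6 (A↔U), site 11 (A↔U), site 13 (G↔A), site 19 (U↔A), site 24 (A↔G), site 25 (A↔U), site 27 (G↔U), site 28 (G↔A).
There are 10 differences over 28 sites, so p = 10/28 = 0.357.

0.357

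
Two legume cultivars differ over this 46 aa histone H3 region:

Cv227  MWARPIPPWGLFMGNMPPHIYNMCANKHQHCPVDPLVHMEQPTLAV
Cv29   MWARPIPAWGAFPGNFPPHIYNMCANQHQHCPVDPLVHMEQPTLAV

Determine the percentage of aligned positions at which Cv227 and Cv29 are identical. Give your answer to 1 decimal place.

Differing sites — 8:P/A; 11:L/A; 13:M/P; 16:M/F; 27:K/Q.
41 of the 46 sites match, so the percent identity is 41/46 × 100 = 89.1%.

89.1%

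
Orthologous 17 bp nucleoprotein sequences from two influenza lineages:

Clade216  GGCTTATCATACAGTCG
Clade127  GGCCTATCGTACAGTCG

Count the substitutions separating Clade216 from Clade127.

2

The sequences differ at positions 4 (T/C), 9 (A/G).
That gives 2 mismatches out of 17 aligned sites, so the Hamming distance is 2.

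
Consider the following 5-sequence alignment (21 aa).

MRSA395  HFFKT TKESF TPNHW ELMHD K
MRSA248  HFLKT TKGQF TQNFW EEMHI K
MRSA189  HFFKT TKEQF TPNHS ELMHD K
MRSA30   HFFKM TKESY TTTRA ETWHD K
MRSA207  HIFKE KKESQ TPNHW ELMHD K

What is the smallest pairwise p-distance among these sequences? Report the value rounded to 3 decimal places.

0.095

Pairwise Hamming distances:
  MRSA395 vs MRSA248: 7
  MRSA395 vs MRSA189: 2
  MRSA395 vs MRSA30: 8
  MRSA395 vs MRSA207: 4
  MRSA248 vs MRSA189: 7
  MRSA248 vs MRSA30: 12
  MRSA248 vs MRSA207: 11
  MRSA189 vs MRSA30: 9
  MRSA189 vs MRSA207: 6
  MRSA30 vs MRSA207: 10
The smallest is 2 mismatches, between MRSA395 and MRSA189; p = 2/21 = 0.095.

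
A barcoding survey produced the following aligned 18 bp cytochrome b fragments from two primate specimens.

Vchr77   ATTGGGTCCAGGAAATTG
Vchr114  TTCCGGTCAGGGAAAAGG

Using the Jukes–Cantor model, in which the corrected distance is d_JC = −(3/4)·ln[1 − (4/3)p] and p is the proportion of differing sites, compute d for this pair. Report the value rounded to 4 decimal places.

0.5482

Differing sites — 1:A/T; 3:T/C; 4:G/C; 9:C/A; 10:A/G; 16:T/A; 17:T/G.
p = 7/18 = 0.388889.
d = −0.75 · ln(1 − (4/3)·0.388889) = −0.75 · ln(0.481481) = −0.75 · (-0.730889) = 0.5482.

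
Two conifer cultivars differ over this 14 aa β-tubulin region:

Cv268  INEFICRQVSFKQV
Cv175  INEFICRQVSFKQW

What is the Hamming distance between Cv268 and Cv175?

The sequences differ at position 14 (V/W).
That gives 1 mismatch out of 14 aligned sites, so the Hamming distance is 1.

1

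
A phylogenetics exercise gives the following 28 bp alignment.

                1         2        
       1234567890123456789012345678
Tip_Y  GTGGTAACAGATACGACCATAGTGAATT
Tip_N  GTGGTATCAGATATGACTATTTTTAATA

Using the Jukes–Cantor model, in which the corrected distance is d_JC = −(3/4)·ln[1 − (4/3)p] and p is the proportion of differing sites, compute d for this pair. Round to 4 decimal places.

The sequences differ at positions 7 (A/T), 14 (C/T), 18 (C/T), 21 (A/T), 22 (G/T), 24 (G/T), 28 (T/A).
p = 7/28 = 0.250000.
d = −0.75 · ln(1 − (4/3)·0.250000) = −0.75 · ln(0.666667) = −0.75 · (-0.405465) = 0.3041.

0.3041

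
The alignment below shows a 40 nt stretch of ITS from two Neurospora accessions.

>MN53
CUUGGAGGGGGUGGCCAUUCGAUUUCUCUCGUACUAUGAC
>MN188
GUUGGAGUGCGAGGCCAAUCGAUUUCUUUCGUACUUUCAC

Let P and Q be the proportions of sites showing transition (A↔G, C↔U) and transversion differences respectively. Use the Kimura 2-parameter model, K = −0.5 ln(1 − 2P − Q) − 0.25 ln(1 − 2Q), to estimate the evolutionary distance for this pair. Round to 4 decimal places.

0.2351

Differing sites — 1:C/G (Tv); 8:G/U (Tv); 10:G/C (Tv); 12:U/A (Tv); 18:U/A (Tv); 28:C/U (Ti); 36:A/U (Tv); 38:G/C (Tv).
Of the 8 differences, 1 transition and 7 transversions over 40 sites: P = 1/40 = 0.025000, Q = 7/40 = 0.175000.
d = −0.5·ln(0.775000) − 0.25·ln(0.650000) = −0.5·(-0.254892) − 0.25·(-0.430783) = 0.2351.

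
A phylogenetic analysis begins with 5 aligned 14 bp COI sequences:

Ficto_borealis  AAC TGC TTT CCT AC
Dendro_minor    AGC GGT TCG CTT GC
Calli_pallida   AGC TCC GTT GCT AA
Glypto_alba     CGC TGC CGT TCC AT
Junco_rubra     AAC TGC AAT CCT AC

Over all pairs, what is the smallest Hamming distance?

2

Pairwise Hamming distances:
  Ficto_borealis vs Dendro_minor: 7
  Ficto_borealis vs Calli_pallida: 5
  Ficto_borealis vs Glypto_alba: 7
  Ficto_borealis vs Junco_rubra: 2
  Dendro_minor vs Calli_pallida: 10
  Dendro_minor vs Glypto_alba: 11
  Dendro_minor vs Junco_rubra: 8
  Calli_pallida vs Glypto_alba: 7
  Calli_pallida vs Junco_rubra: 6
  Glypto_alba vs Junco_rubra: 7
The smallest is 2, between Ficto_borealis and Junco_rubra.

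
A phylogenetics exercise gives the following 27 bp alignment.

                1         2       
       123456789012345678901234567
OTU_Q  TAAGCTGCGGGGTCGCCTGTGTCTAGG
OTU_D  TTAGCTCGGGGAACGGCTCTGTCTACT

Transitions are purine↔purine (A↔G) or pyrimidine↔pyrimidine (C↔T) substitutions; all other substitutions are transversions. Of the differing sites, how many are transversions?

Mismatches occur at site 2 (A/T, transversion), site 7 (G/C, transversion), site 8 (C/G, transversion), site 12 (G/A, transition), site 13 (T/A, transversion), site 16 (C/G, transversion), site 19 (G/C, transversion), site 26 (G/C, transversion), site 27 (G/T, transversion).
Of the 9 differences, 1 transition and 8 transversions, so the answer is 8.

8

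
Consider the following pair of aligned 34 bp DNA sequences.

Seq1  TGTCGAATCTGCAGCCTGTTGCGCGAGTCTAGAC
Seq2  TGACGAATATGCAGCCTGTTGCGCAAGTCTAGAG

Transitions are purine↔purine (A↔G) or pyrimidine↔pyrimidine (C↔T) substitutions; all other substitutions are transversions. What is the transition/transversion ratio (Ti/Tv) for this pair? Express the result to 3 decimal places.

0.333

Mismatches occur at site 3 (T/A, transversion), site 9 (C/A, transversion), site 25 (G/A, transition), site 34 (C/G, transversion).
Of the 4 differences, 1 transition and 3 transversions, so Ti/Tv = 1/3 = 0.333.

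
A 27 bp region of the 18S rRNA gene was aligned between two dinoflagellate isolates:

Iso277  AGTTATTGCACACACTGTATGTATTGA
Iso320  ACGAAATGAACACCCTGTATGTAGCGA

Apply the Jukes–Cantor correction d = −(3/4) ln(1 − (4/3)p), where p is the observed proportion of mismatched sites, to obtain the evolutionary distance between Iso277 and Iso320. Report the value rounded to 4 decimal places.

Mismatches occur at site 2 (G/C), site 3 (T/G), site 4 (T/A), site 6 (T/A), site 9 (C/A), site 14 (A/C), site 24 (T/G), site 25 (T/C).
p = 8/27 = 0.296296.
d = −0.75 · ln(1 − (4/3)·0.296296) = −0.75 · ln(0.604939) = −0.75 · (-0.502628) = 0.3770.

0.3770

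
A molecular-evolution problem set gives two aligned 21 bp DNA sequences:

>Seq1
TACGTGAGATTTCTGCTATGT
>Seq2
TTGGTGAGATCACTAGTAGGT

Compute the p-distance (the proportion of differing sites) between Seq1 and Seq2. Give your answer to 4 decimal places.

0.3333

Mismatches occur at site 2 (A→T), site 3 (C→G), site 11 (T→C), site 12 (T→A), site 15 (G→A), site 16 (C→G), site 19 (T→G).
There are 7 differences over 21 sites, so p = 7/21 = 0.3333.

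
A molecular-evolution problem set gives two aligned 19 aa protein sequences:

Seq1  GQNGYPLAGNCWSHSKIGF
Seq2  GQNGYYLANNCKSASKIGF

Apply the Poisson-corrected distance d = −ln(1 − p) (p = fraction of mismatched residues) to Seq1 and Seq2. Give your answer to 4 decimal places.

Mismatches occur at site 6 (P→Y), site 9 (G→N), site 12 (W→K), site 14 (H→A).
p = 4/19 = 0.210526.
d = −ln(1 − 0.210526) = −ln(0.789474) = 0.2364.

0.2364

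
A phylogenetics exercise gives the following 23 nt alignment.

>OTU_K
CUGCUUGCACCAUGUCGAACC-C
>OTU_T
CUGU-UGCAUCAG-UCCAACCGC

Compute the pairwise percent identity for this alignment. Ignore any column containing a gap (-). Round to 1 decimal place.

Excluding the 3 gap columns leaves 20 comparable sites.
Mismatches occur at site 4 (C↔U), site 10 (C↔U), site 13 (U↔G), site 17 (G↔C).
16 of the 20 comparable sites match, so the percent identity is 16/20 × 100 = 80.0%.

80.0%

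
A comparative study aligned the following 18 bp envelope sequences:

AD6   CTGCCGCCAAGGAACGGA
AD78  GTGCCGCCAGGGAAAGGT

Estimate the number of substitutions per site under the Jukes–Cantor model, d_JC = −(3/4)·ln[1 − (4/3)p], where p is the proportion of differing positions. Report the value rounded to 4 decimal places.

0.2635

Differing sites — 1:C/G; 10:A/G; 15:C/A; 18:A/T.
p = 4/18 = 0.222222.
d = −0.75 · ln(1 − (4/3)·0.222222) = −0.75 · ln(0.703704) = −0.75 · (-0.351397) = 0.2635.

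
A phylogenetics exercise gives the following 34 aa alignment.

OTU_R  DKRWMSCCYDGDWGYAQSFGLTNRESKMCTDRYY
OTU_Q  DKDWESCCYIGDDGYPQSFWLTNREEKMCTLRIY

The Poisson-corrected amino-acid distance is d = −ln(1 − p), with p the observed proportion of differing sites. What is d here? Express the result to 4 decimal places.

Mismatches occur at site 3 (R→D), site 5 (M→E), site 10 (D→I), site 13 (W→D), site 16 (A→P), site 20 (G→W), site 26 (S→E), site 31 (D→L), site 33 (Y→I).
p = 9/34 = 0.264706.
d = −ln(1 − 0.264706) = −ln(0.735294) = 0.3075.

0.3075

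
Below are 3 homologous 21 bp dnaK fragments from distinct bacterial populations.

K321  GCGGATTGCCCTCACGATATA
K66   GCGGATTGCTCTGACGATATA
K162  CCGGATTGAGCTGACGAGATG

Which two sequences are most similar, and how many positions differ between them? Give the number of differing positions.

2

Pairwise Hamming distances:
  K321 vs K66: 2
  K321 vs K162: 6
  K66 vs K162: 5
The smallest is 2, between K321 and K66.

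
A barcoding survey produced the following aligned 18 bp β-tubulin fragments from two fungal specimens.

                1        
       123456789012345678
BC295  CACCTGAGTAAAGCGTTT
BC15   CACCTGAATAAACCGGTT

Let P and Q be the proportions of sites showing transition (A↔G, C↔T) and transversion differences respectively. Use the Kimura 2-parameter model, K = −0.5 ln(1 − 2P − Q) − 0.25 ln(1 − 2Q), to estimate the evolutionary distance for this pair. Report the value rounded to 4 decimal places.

Differing sites — 8:G/A (Ti); 13:G/C (Tv); 16:T/G (Tv).
Of the 3 differences, 1 transition and 2 transversions over 18 sites: P = 1/18 = 0.055556, Q = 2/18 = 0.111111.
d = −0.5·ln(0.777777) − 0.25·ln(0.777778) = −0.5·(-0.251315) − 0.25·(-0.251314) = 0.1885.

0.1885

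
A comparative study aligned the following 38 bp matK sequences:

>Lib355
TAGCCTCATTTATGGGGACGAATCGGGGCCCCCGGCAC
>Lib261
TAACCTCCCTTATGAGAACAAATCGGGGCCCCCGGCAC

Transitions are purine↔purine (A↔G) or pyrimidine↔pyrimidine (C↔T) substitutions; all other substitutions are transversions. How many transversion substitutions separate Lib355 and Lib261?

1

The sequences differ at positions 3 (G/A, transition), 8 (A/C, transversion), 9 (T/C, transition), 15 (G/A, transition), 17 (G/A, transition), 20 (G/A, transition).
Of the 6 differences, 5 transitions and 1 transversion, so the answer is 1.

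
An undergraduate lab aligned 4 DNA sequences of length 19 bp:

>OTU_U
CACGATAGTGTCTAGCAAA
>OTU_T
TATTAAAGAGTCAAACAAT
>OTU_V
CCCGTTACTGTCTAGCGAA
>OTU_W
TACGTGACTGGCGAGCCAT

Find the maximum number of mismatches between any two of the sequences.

Pairwise Hamming distances:
  OTU_U vs OTU_T: 8
  OTU_U vs OTU_V: 4
  OTU_U vs OTU_W: 8
  OTU_T vs OTU_V: 12
  OTU_T vs OTU_W: 10
  OTU_V vs OTU_W: 7
The largest is 12, between OTU_T and OTU_V.

12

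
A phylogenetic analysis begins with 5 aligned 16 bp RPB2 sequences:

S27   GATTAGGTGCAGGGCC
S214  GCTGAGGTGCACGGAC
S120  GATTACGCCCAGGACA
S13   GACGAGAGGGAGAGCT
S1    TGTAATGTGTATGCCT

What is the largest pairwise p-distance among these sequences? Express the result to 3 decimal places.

0.688

Pairwise Hamming distances:
  S27 vs S214: 4
  S27 vs S120: 5
  S27 vs S13: 7
  S27 vs S1: 8
  S214 vs S120: 9
  S214 vs S13: 9
  S214 vs S1: 9
  S120 vs S13: 10
  S120 vs S1: 10
  S13 vs S1: 11
The largest is 11 mismatches, between S13 and S1; p = 11/16 = 0.688.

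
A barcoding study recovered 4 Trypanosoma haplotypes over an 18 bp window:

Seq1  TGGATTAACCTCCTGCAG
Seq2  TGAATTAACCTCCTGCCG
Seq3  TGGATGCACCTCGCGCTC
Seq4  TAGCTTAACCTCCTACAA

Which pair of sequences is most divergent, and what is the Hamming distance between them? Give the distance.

9

Pairwise Hamming distances:
  Seq1 vs Seq2: 2
  Seq1 vs Seq3: 6
  Seq1 vs Seq4: 4
  Seq2 vs Seq3: 7
  Seq2 vs Seq4: 6
  Seq3 vs Seq4: 9
The largest is 9, between Seq3 and Seq4.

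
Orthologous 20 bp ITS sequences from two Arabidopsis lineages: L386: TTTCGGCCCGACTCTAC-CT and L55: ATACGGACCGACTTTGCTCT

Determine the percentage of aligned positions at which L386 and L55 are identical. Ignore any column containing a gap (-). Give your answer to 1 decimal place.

Excluding the 1 gap column leaves 19 comparable sites.
Differing sites — 1:T/A; 3:T/A; 7:C/A; 14:C/T; 16:A/G.
14 of the 19 comparable sites match, so the percent identity is 14/19 × 100 = 73.7%.

73.7%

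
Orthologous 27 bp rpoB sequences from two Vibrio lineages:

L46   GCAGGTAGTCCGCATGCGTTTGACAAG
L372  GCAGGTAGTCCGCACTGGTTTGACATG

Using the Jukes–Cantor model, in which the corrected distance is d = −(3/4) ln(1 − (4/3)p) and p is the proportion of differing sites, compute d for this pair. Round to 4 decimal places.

The sequences differ at positions 15 (T/C), 16 (G/T), 17 (C/G), 26 (A/T).
p = 4/27 = 0.148148.
d = −0.75 · ln(1 − (4/3)·0.148148) = −0.75 · ln(0.802469) = −0.75 · (-0.220062) = 0.1650.

0.1650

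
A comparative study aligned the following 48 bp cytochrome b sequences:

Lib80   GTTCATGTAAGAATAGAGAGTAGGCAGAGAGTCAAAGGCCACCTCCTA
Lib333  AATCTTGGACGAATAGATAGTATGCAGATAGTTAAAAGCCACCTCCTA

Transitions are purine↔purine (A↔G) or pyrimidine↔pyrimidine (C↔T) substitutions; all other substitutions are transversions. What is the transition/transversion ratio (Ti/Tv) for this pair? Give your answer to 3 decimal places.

Mismatches occur at site 1 (G↔A, transition), site 2 (T↔A, transversion), site 5 (A↔T, transversion), site 8 (T↔G, transversion), site 10 (A↔C, transversion), site 18 (G↔T, transversion), site 23 (G↔T, transversion), site 29 (G↔T, transversion), site 33 (C↔T, transition), site 37 (G↔A, transition).
Of the 10 differences, 3 transitions and 7 transversions, so Ti/Tv = 3/7 = 0.429.

0.429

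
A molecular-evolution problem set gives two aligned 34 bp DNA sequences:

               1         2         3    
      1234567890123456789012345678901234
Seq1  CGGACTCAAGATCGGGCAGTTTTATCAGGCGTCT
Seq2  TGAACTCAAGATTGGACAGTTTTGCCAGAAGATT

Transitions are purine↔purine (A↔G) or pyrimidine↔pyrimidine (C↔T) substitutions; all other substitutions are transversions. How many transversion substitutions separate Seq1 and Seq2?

The sequences differ at positions 1 (C/T, transition), 3 (G/A, transition), 13 (C/T, transition), 16 (G/A, transition), 24 (A/G, transition), 25 (T/C, transition), 29 (G/A, transition), 30 (C/A, transversion), 32 (T/A, transversion), 33 (C/T, transition).
Of the 10 differences, 8 transitions and 2 transversions, so the answer is 2.

2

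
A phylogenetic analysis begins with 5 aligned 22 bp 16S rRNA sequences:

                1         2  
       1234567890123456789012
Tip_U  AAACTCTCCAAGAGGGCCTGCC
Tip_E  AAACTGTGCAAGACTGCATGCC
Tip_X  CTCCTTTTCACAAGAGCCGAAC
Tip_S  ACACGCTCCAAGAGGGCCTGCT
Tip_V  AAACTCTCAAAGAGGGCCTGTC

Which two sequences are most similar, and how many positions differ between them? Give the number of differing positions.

Pairwise Hamming distances:
  Tip_U vs Tip_E: 5
  Tip_U vs Tip_X: 11
  Tip_U vs Tip_S: 3
  Tip_U vs Tip_V: 2
  Tip_E vs Tip_X: 13
  Tip_E vs Tip_S: 8
  Tip_E vs Tip_V: 7
  Tip_X vs Tip_S: 13
  Tip_X vs Tip_V: 12
  Tip_S vs Tip_V: 5
The smallest is 2, between Tip_U and Tip_V.

2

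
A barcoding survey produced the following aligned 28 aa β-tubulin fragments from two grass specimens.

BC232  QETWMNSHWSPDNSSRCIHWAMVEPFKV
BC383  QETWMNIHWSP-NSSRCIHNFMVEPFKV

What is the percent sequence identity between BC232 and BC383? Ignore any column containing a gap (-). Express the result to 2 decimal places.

Excluding the 1 gap column leaves 27 comparable sites.
Mismatches occur at site 7 (S/I), site 20 (W/N), site 21 (A/F).
24 of the 27 comparable sites match, so the percent identity is 24/27 × 100 = 88.89%.

88.89%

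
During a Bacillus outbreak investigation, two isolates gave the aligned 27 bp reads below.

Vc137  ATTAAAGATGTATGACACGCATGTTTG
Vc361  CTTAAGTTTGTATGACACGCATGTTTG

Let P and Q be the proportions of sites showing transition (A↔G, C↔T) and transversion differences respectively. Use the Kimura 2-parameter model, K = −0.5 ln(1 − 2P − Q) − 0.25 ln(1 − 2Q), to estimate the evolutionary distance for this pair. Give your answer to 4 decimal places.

Mismatches occur at site 1 (A↔C, transversion), site 6 (A↔G, transition), site 7 (G↔T, transversion), site 8 (A↔T, transversion).
Of the 4 differences, 1 transition and 3 transversions over 27 sites: P = 1/27 = 0.037037, Q = 3/27 = 0.111111.
d = −0.5·ln(0.814815) − 0.25·ln(0.777778) = −0.5·(-0.204794) − 0.25·(-0.251314) = 0.1652.

0.1652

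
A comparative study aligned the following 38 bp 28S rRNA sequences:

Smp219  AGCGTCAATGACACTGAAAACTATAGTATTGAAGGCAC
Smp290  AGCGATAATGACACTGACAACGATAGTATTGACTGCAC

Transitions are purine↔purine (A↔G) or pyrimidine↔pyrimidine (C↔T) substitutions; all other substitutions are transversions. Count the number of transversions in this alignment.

5

Mismatches occur at site 5 (T→A, transversion), site 6 (C→T, transition), site 18 (A→C, transversion), site 22 (T→G, transversion), site 33 (A→C, transversion), site 34 (G→T, transversion).
Of the 6 differences, 1 transition and 5 transversions, so the answer is 5.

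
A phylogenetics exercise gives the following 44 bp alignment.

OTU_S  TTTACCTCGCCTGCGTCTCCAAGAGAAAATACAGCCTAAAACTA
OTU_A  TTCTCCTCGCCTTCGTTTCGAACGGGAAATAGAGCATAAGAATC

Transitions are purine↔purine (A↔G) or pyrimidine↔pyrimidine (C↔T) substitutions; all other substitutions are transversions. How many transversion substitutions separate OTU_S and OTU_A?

8

The sequences differ at positions 3 (T/C, transition), 4 (A/T, transversion), 13 (G/T, transversion), 17 (C/T, transition), 20 (C/G, transversion), 23 (G/C, transversion), 24 (A/G, transition), 26 (A/G, transition), 32 (C/G, transversion), 36 (C/A, transversion), 40 (A/G, transition), 42 (C/A, transversion), 44 (A/C, transversion).
Of the 13 differences, 5 transitions and 8 transversions, so the answer is 8.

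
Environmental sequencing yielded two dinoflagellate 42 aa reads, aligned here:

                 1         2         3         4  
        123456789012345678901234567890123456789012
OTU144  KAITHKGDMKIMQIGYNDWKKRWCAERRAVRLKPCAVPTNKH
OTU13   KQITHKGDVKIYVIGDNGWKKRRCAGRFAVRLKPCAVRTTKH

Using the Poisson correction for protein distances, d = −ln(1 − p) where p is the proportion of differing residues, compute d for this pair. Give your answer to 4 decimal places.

The sequences differ at positions 2 (A/Q), 9 (M/V), 12 (M/Y), 13 (Q/V), 16 (Y/D), 18 (D/G), 23 (W/R), 26 (E/G), 28 (R/F), 38 (P/R), 40 (N/T).
p = 11/42 = 0.261905.
d = −ln(1 − 0.261905) = −ln(0.738095) = 0.3037.

0.3037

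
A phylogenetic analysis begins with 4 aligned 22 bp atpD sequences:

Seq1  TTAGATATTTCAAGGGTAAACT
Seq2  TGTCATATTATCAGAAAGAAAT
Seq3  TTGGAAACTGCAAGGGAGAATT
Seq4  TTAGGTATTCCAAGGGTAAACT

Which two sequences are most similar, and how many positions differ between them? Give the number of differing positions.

2

Pairwise Hamming distances:
  Seq1 vs Seq2: 11
  Seq1 vs Seq3: 7
  Seq1 vs Seq4: 2
  Seq2 vs Seq3: 11
  Seq2 vs Seq4: 12
  Seq3 vs Seq4: 8
The smallest is 2, between Seq1 and Seq4.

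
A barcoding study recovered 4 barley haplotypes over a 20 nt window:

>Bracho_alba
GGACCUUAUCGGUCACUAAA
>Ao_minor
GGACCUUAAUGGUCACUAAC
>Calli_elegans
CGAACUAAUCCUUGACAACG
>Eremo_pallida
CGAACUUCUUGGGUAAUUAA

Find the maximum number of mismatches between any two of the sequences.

12

Pairwise Hamming distances:
  Bracho_alba vs Ao_minor: 3
  Bracho_alba vs Calli_elegans: 9
  Bracho_alba vs Eremo_pallida: 8
  Ao_minor vs Calli_elegans: 11
  Ao_minor vs Eremo_pallida: 9
  Calli_elegans vs Eremo_pallida: 12
The largest is 12, between Calli_elegans and Eremo_pallida.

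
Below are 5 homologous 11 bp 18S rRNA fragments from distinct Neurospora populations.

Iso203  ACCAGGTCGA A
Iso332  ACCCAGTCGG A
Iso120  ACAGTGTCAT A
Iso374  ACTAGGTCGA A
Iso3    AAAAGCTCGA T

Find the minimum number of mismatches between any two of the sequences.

Pairwise Hamming distances:
  Iso203 vs Iso332: 3
  Iso203 vs Iso120: 5
  Iso203 vs Iso374: 1
  Iso203 vs Iso3: 4
  Iso332 vs Iso120: 5
  Iso332 vs Iso374: 4
  Iso332 vs Iso3: 7
  Iso120 vs Iso374: 5
  Iso120 vs Iso3: 7
  Iso374 vs Iso3: 4
The smallest is 1, between Iso203 and Iso374.

1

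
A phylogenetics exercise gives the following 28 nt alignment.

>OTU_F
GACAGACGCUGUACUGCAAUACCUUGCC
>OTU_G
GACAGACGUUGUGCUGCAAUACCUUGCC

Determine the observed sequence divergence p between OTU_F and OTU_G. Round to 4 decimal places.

0.0714

The sequences differ at positions 9 (C/U), 13 (A/G).
There are 2 differences over 28 sites, so p = 2/28 = 0.0714.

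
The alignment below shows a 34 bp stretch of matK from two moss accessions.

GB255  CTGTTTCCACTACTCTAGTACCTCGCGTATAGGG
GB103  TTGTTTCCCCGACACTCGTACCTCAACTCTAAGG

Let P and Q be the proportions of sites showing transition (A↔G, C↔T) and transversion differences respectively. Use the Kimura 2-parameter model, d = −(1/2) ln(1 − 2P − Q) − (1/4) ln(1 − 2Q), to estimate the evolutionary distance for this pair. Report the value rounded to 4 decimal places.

0.3736

Mismatches occur at site 1 (C↔T, transition), site 9 (A↔C, transversion), site 11 (T↔G, transversion), site 14 (T↔A, transversion), site 17 (A↔C, transversion), site 25 (G↔A, transition), site 26 (C↔A, transversion), site 27 (G↔C, transversion), site 29 (A↔C, transversion), site 32 (G↔A, transition).
Of the 10 differences, 3 transitions and 7 transversions over 34 sites: P = 3/34 = 0.088235, Q = 7/34 = 0.205882.
d = −0.5·ln(0.617648) − 0.25·ln(0.588236) = −0.5·(-0.481837) − 0.25·(-0.530627) = 0.3736.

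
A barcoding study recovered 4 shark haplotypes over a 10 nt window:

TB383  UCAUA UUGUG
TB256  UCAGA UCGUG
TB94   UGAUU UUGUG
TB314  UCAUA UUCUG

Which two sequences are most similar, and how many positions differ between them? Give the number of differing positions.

Pairwise Hamming distances:
  TB383 vs TB256: 2
  TB383 vs TB94: 2
  TB383 vs TB314: 1
  TB256 vs TB94: 4
  TB256 vs TB314: 3
  TB94 vs TB314: 3
The smallest is 1, between TB383 and TB314.

1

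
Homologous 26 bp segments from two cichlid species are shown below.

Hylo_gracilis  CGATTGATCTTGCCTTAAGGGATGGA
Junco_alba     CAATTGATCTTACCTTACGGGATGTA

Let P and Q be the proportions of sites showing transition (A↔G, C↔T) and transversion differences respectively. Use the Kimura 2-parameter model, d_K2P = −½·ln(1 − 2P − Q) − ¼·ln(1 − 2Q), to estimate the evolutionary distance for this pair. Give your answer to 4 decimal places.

0.1729

Differing sites — 2:G/A (Ti); 12:G/A (Ti); 18:A/C (Tv); 25:G/T (Tv).
Of the 4 differences, 2 transitions and 2 transversions over 26 sites: P = 2/26 = 0.076923, Q = 2/26 = 0.076923.
d = −0.5·ln(0.769231) − 0.25·ln(0.846154) = −0.5·(-0.262364) − 0.25·(-0.167054) = 0.1729.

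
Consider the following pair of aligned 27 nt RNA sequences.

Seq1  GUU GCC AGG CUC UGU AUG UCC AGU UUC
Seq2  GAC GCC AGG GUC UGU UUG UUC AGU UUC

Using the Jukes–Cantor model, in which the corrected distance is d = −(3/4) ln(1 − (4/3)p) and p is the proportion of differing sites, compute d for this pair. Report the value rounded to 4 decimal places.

0.2127

The sequences differ at positions 2 (U/A), 3 (U/C), 10 (C/G), 16 (A/U), 20 (C/U).
p = 5/27 = 0.185185.
d = −0.75 · ln(1 − (4/3)·0.185185) = −0.75 · ln(0.753087) = −0.75 · (-0.283575) = 0.2127.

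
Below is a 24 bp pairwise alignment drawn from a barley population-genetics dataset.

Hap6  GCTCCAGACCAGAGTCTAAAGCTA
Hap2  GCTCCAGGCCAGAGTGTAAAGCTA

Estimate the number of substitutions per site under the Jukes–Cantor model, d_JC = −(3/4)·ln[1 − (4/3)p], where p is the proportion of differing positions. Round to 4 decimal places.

0.0883

The sequences differ at positions 8 (A/G), 16 (C/G).
p = 2/24 = 0.083333.
d = −0.75 · ln(1 − (4/3)·0.083333) = −0.75 · ln(0.888889) = −0.75 · (-0.117783) = 0.0883.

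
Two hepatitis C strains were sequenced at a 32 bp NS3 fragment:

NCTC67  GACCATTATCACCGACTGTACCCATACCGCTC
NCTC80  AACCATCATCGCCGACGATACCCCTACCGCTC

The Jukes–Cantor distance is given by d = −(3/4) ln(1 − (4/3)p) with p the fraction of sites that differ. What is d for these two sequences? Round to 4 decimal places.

Differing sites — 1:G/A; 7:T/C; 11:A/G; 17:T/G; 18:G/A; 24:A/C.
p = 6/32 = 0.187500.
d = −0.75 · ln(1 − (4/3)·0.187500) = −0.75 · ln(0.750000) = −0.75 · (-0.287682) = 0.2158.

0.2158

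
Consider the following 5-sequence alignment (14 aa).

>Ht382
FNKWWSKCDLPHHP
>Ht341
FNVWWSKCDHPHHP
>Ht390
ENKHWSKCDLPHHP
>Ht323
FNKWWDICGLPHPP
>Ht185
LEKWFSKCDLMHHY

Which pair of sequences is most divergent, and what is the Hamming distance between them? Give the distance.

9

Pairwise Hamming distances:
  Ht382 vs Ht341: 2
  Ht382 vs Ht390: 2
  Ht382 vs Ht323: 4
  Ht382 vs Ht185: 5
  Ht341 vs Ht390: 4
  Ht341 vs Ht323: 6
  Ht341 vs Ht185: 7
  Ht390 vs Ht323: 6
  Ht390 vs Ht185: 6
  Ht323 vs Ht185: 9
The largest is 9, between Ht323 and Ht185.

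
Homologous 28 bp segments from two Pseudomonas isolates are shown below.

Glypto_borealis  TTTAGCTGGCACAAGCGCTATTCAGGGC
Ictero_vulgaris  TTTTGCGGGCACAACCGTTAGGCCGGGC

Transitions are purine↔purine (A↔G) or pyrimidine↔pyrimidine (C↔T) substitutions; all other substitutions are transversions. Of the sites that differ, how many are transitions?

Mismatches occur at site 4 (A↔T, transversion), site 7 (T↔G, transversion), site 15 (G↔C, transversion), site 18 (C↔T, transition), site 21 (T↔G, transversion), site 22 (T↔G, transversion), site 24 (A↔C, transversion).
Of the 7 differences, 1 transition and 6 transversions, so the answer is 1.

1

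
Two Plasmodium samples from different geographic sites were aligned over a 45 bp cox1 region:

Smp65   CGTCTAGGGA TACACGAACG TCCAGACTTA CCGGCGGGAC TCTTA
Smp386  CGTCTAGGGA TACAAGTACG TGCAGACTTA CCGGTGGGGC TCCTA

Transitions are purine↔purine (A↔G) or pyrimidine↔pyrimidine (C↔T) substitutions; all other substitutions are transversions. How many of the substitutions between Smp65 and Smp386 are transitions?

Mismatches occur at site 15 (C↔A, transversion), site 17 (A↔T, transversion), site 22 (C↔G, transversion), site 35 (C↔T, transition), site 39 (A↔G, transition), site 43 (T↔C, transition).
Of the 6 differences, 3 transitions and 3 transversions, so the answer is 3.

3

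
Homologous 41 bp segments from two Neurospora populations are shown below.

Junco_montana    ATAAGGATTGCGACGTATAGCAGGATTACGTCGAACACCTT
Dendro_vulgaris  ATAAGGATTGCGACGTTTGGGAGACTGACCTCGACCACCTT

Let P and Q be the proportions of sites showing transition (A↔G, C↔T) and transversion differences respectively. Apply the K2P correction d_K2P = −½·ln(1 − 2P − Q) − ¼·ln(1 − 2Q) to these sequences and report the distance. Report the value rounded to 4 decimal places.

0.2264

The sequences differ at positions 17 (A/T, transversion), 19 (A/G, transition), 21 (C/G, transversion), 24 (G/A, transition), 25 (A/C, transversion), 27 (T/G, transversion), 30 (G/C, transversion), 35 (A/C, transversion).
Of the 8 differences, 2 transitions and 6 transversions over 41 sites: P = 2/41 = 0.048780, Q = 6/41 = 0.146341.
d = −0.5·ln(0.756099) − 0.25·ln(0.707318) = −0.5·(-0.279583) − 0.25·(-0.346275) = 0.2264.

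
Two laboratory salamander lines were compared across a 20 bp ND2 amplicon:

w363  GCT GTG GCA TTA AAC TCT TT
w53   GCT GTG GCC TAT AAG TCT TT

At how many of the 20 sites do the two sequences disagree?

4

The sequences differ at positions 9 (A/C), 11 (T/A), 12 (A/T), 15 (C/G).
That gives 4 mismatches out of 20 aligned sites, so the Hamming distance is 4.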